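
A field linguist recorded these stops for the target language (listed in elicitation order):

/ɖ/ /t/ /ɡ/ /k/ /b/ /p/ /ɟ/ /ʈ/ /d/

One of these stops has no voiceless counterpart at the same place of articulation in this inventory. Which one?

Bilabial: /p/ ~ /b/
Alveolar: /t/ ~ /d/
Retroflex: /ʈ/ ~ /ɖ/
Velar: /k/ ~ /ɡ/
Palatal: only /ɟ/ (voiced); no voiceless partner.
So /ɟ/ is the unpaired segment.

/ɟ/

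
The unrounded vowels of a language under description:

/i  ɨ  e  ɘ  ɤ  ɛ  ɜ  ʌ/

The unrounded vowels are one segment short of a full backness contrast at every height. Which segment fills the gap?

/ɯ/

Front: /i/ (high), /e/ (high-mid), /ɛ/ (low-mid).
Central: /ɨ/ (high), /ɘ/ (high-mid), /ɜ/ (low-mid).
Back: /ɤ/ (high-mid), /ʌ/ (low-mid).
The high row has no back member, so the gap is the high back unrounded vowel /ɯ/.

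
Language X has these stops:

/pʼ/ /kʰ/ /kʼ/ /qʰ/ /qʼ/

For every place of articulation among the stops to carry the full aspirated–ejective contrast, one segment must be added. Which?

/pʰ/

bilabial: aspirated —, ejective /pʼ/.
velar: aspirated /kʰ/, ejective /kʼ/.
uvular: aspirated /qʰ/, ejective /qʼ/.
The bilabial row has no aspirated member, so the gap is the aspirated bilabial stop /pʰ/.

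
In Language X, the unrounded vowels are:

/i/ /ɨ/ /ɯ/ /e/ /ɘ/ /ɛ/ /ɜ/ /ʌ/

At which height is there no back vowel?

height            front     central   back    
high              i         ɨ         ɯ       
high-mid          e         ɘ         —       
low-mid           ɛ         ɜ         ʌ       
Every height has a back member except high-mid, where /ɤ/ would be expected.

high-mid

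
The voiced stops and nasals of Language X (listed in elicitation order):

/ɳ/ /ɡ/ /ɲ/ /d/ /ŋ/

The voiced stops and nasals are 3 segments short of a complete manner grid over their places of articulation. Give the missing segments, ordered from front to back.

/n/, /ɖ/, /ɟ/

alveolar: oral stop /d/, nasal —.
retroflex: oral stop —, nasal /ɳ/.
palatal: oral stop —, nasal /ɲ/.
velar: oral stop /ɡ/, nasal /ŋ/.
Gaps, from front to back: alveolar lacks nasal (/n/); retroflex lacks oral stop (/ɖ/); palatal lacks oral stop (/ɟ/).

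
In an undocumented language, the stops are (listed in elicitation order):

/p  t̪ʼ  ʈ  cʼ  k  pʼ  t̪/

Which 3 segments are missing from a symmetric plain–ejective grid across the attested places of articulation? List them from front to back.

/ʈʼ/, /c/, /kʼ/

Plain: /p/ (bilabial), /t̪/ (dental), /ʈ/ (retroflex), /k/ (velar).
Ejective: /pʼ/ (bilabial), /t̪ʼ/ (dental), /cʼ/ (palatal).
Gaps, from front to back: retroflex lacks ejective (/ʈʼ/); palatal lacks plain (/c/); velar lacks ejective (/kʼ/).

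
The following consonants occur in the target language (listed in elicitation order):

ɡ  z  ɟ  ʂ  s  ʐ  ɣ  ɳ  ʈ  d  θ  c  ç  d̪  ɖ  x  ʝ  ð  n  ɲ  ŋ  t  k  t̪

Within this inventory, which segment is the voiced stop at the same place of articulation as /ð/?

/ð/ is a voiced dental fricative.
The voiced stop at the same place is a voiced dental stop — in this inventory, /d̪/.

/d̪/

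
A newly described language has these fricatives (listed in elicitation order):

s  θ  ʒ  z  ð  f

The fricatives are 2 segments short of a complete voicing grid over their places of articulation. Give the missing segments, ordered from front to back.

Voiceless: /f/ (labiodental), /θ/ (dental), /s/ (alveolar).
Voiced: /ð/ (dental), /z/ (alveolar), /ʒ/ (postalveolar).
Gaps, from front to back: labiodental lacks voiced (/v/); postalveolar lacks voiceless (/ʃ/).

/v/, /ʃ/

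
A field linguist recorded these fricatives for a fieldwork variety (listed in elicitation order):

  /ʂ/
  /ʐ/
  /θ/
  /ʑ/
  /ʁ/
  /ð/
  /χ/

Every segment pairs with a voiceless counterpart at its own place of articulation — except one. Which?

Dental: /θ/ ~ /ð/
Retroflex: /ʂ/ ~ /ʐ/
Uvular: /χ/ ~ /ʁ/
Alveolo-palatal: only /ʑ/ (voiced); no voiceless partner.
So /ʑ/ is the unpaired segment.

/ʑ/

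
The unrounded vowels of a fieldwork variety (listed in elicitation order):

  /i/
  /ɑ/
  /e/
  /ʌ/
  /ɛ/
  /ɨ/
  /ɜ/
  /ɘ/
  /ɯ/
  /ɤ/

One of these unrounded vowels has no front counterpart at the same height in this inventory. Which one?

/ɑ/

High: /i/ ~ /ɨ/ ~ /ɯ/
High-mid: /e/ ~ /ɘ/ ~ /ɤ/
Low-mid: /ɛ/ ~ /ɜ/ ~ /ʌ/
Low: only /ɑ/ (back); no front partner.
So /ɑ/ is the unpaired segment.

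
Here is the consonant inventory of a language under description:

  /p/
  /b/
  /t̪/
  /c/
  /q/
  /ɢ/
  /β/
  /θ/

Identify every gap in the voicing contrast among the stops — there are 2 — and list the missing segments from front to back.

/d̪/, /ɟ/

bilabial: voiceless /p/, voiced /b/.
dental: voiceless /t̪/, voiced —.
palatal: voiceless /c/, voiced —.
uvular: voiceless /q/, voiced /ɢ/.
Gaps, from front to back: dental lacks voiced (/d̪/); palatal lacks voiced (/ɟ/).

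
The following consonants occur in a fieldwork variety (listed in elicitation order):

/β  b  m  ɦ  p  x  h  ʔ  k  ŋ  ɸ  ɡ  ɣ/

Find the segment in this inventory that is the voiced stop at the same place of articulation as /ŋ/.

/ɡ/

/ŋ/ is a velar nasal.
The voiced stop at the same place is a voiced velar stop — in this inventory, /ɡ/.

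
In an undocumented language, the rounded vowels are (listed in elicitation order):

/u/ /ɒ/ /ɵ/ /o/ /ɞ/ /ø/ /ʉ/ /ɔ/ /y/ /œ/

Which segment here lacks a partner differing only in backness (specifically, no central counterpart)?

High: /y/ ~ /ʉ/ ~ /u/
High-mid: /ø/ ~ /ɵ/ ~ /o/
Low-mid: /œ/ ~ /ɞ/ ~ /ɔ/
Low: only /ɒ/ (back); no central partner.
So /ɒ/ is the unpaired segment.

/ɒ/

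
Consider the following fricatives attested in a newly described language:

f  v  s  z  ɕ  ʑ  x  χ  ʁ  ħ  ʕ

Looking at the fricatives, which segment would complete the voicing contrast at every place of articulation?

/ɣ/

labiodental: voiceless /f/, voiced /v/.
alveolar: voiceless /s/, voiced /z/.
alveolo-palatal: voiceless /ɕ/, voiced /ʑ/.
velar: voiceless /x/, voiced —.
uvular: voiceless /χ/, voiced /ʁ/.
pharyngeal: voiceless /ħ/, voiced /ʕ/.
The velar row has no voiced member, so the gap is the voiced velar fricative /ɣ/.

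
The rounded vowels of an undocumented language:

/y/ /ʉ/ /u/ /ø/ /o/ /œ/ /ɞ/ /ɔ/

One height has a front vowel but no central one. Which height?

high: front /y/, central /ʉ/, back /u/.
high-mid: front /ø/, central —, back /o/.
low-mid: front /œ/, central /ɞ/, back /ɔ/.
Every height has a central member except high-mid, where /ɵ/ would be expected.

high-mid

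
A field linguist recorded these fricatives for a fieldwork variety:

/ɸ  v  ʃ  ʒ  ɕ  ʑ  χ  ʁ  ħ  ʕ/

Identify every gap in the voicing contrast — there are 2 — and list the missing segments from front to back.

Voiceless: /ɸ/ (bilabial), /ʃ/ (postalveolar), /ɕ/ (alveolo-palatal), /χ/ (uvular), /ħ/ (pharyngeal).
Voiced: /v/ (labiodental), /ʒ/ (postalveolar), /ʑ/ (alveolo-palatal), /ʁ/ (uvular), /ʕ/ (pharyngeal).
Gaps, from front to back: bilabial lacks voiced (/β/); labiodental lacks voiceless (/f/).

/β/, /f/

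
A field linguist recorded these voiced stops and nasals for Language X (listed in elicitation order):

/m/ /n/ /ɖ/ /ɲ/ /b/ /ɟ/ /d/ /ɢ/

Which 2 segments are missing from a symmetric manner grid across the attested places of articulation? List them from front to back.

/ɳ/, /ɴ/

Oral stop: /b/ (bilabial), /d/ (alveolar), /ɖ/ (retroflex), /ɟ/ (palatal), /ɢ/ (uvular).
Nasal: /m/ (bilabial), /n/ (alveolar), /ɲ/ (palatal).
Gaps, from front to back: retroflex lacks nasal (/ɳ/); uvular lacks nasal (/ɴ/).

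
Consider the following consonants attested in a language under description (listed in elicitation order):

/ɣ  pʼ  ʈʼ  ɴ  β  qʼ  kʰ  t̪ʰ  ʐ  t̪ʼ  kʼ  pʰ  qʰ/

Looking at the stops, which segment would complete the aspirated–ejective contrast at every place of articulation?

bilabial: aspirated /pʰ/, ejective /pʼ/.
dental: aspirated /t̪ʰ/, ejective /t̪ʼ/.
retroflex: aspirated —, ejective /ʈʼ/.
velar: aspirated /kʰ/, ejective /kʼ/.
uvular: aspirated /qʰ/, ejective /qʼ/.
The retroflex row has no aspirated member, so the gap is the aspirated retroflex stop /ʈʰ/.

/ʈʰ/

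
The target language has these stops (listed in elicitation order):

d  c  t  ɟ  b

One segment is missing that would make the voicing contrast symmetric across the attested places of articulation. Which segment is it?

Voiceless: /t/ (alveolar), /c/ (palatal).
Voiced: /b/ (bilabial), /d/ (alveolar), /ɟ/ (palatal).
The bilabial row has no voiceless member, so the gap is the voiceless bilabial stop /p/.

/p/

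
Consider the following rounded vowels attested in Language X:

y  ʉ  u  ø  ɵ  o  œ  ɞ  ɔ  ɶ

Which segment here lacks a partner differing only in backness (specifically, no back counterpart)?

/ɶ/

High: /y/ ~ /ʉ/ ~ /u/
High-mid: /ø/ ~ /ɵ/ ~ /o/
Low-mid: /œ/ ~ /ɞ/ ~ /ɔ/
Low: only /ɶ/ (front); no back partner.
So /ɶ/ is the unpaired segment.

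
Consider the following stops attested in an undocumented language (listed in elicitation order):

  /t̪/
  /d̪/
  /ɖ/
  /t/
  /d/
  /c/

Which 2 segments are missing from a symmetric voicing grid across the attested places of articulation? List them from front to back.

/ʈ/, /ɟ/

Voiceless: /t̪/ (dental), /t/ (alveolar), /c/ (palatal).
Voiced: /d̪/ (dental), /d/ (alveolar), /ɖ/ (retroflex).
Gaps, from front to back: retroflex lacks voiceless (/ʈ/); palatal lacks voiced (/ɟ/).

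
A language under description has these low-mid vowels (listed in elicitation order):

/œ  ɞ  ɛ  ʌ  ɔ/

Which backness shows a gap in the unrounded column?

front: unrounded /ɛ/, rounded /œ/.
central: unrounded —, rounded /ɞ/.
back: unrounded /ʌ/, rounded /ɔ/.
Every backness has an unrounded member except central, where /ɜ/ would be expected.

central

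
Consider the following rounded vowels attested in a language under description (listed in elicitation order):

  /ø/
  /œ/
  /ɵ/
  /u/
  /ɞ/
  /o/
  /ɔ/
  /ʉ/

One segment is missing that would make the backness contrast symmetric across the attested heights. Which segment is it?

height            front     central   back    
high              —         ʉ         u       
high-mid          ø         ɵ         o       
low-mid           œ         ɞ         ɔ       
The high row has no front member, so the gap is the high front rounded vowel /y/.

/y/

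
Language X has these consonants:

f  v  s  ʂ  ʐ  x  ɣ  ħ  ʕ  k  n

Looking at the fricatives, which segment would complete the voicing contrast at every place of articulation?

place of articulation  voiceless  voiced  
labiodental       f         v       
alveolar          s         —       
retroflex         ʂ         ʐ       
velar             x         ɣ       
pharyngeal        ħ         ʕ       
The alveolar row has no voiced member, so the gap is the voiced alveolar fricative /z/.

/z/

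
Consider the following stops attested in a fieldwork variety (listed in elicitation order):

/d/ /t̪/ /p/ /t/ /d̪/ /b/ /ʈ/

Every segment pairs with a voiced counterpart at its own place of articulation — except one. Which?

Bilabial: /p/ ~ /b/
Dental: /t̪/ ~ /d̪/
Alveolar: /t/ ~ /d/
Retroflex: only /ʈ/ (voiceless); no voiced partner.
So /ʈ/ is the unpaired segment.

/ʈ/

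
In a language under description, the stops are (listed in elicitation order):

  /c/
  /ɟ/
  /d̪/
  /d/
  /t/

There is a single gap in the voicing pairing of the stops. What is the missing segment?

Voiceless: /t/ (alveolar), /c/ (palatal).
Voiced: /d̪/ (dental), /d/ (alveolar), /ɟ/ (palatal).
The dental row has no voiceless member, so the gap is the voiceless dental stop /t̪/.

/t̪/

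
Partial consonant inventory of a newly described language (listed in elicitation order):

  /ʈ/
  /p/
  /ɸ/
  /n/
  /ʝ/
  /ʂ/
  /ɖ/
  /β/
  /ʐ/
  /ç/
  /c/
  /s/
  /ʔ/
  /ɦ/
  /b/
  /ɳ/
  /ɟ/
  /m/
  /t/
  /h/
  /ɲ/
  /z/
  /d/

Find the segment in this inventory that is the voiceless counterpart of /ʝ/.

/ʝ/ is a voiced palatal fricative.
The voiceless counterpart is a voiceless palatal fricative — in this inventory, /ç/.

/ç/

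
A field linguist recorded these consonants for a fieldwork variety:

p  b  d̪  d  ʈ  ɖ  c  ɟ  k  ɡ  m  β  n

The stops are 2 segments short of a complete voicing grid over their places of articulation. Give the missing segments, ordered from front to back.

/t̪/, /t/

bilabial: voiceless /p/, voiced /b/.
dental: voiceless —, voiced /d̪/.
alveolar: voiceless —, voiced /d/.
retroflex: voiceless /ʈ/, voiced /ɖ/.
palatal: voiceless /c/, voiced /ɟ/.
velar: voiceless /k/, voiced /ɡ/.
Gaps, from front to back: dental lacks voiceless (/t̪/); alveolar lacks voiceless (/t/).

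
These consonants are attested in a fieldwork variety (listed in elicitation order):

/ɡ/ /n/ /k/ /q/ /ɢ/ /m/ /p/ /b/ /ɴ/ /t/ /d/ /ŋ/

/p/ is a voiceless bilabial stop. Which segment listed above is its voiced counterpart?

The voiced counterpart is a voiced bilabial stop — in this inventory, /b/.

/b/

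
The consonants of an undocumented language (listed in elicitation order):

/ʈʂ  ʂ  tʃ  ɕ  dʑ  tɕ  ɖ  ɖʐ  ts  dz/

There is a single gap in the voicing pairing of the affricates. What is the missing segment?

/dʒ/

place of articulation  voiceless  voiced  
alveolar          ts        dz      
postalveolar      tʃ        —       
retroflex         ʈʂ        ɖʐ      
alveolo-palatal   tɕ        dʑ      
The postalveolar row has no voiced member, so the gap is the voiced postalveolar affricate /dʒ/.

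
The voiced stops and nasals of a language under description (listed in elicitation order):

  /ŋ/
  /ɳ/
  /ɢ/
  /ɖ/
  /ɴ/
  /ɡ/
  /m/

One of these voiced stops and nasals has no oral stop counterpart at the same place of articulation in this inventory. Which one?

/m/

Retroflex: /ɖ/ ~ /ɳ/
Velar: /ɡ/ ~ /ŋ/
Uvular: /ɢ/ ~ /ɴ/
Bilabial: only /m/ (nasal); no oral stop partner.
So /m/ is the unpaired segment.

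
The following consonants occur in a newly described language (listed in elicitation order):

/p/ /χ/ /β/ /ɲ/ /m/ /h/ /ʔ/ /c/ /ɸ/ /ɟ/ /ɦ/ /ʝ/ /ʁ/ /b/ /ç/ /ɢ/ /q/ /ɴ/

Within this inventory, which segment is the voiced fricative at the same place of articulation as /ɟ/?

/ʝ/

/ɟ/ is a voiced palatal stop.
The voiced fricative at the same place is a voiced palatal fricative — in this inventory, /ʝ/.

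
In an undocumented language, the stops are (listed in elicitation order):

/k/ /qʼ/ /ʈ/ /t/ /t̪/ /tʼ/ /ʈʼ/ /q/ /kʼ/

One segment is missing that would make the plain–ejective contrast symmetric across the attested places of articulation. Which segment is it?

/t̪ʼ/

place of articulation  plain     ejective
dental            t̪        —       
alveolar          t         tʼ      
retroflex         ʈ         ʈʼ      
velar             k         kʼ      
uvular            q         qʼ      
The dental row has no ejective member, so the gap is the ejective dental stop /t̪ʼ/.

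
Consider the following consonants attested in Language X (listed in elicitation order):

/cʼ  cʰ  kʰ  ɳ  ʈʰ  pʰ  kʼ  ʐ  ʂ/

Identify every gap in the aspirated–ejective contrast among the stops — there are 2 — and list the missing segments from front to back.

/pʼ/, /ʈʼ/

bilabial: aspirated /pʰ/, ejective —.
retroflex: aspirated /ʈʰ/, ejective —.
palatal: aspirated /cʰ/, ejective /cʼ/.
velar: aspirated /kʰ/, ejective /kʼ/.
Gaps, from front to back: bilabial lacks ejective (/pʼ/); retroflex lacks ejective (/ʈʼ/).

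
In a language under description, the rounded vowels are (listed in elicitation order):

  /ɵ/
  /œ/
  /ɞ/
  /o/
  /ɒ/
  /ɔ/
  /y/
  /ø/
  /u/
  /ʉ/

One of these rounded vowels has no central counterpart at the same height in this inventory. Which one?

/ɒ/

High: /y/ ~ /ʉ/ ~ /u/
High-mid: /ø/ ~ /ɵ/ ~ /o/
Low-mid: /œ/ ~ /ɞ/ ~ /ɔ/
Low: only /ɒ/ (back); no central partner.
So /ɒ/ is the unpaired segment.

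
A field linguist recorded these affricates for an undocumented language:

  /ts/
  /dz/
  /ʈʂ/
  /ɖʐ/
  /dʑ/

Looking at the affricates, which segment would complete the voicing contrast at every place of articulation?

/tɕ/

alveolar: voiceless /ts/, voiced /dz/.
retroflex: voiceless /ʈʂ/, voiced /ɖʐ/.
alveolo-palatal: voiceless —, voiced /dʑ/.
The alveolo-palatal row has no voiceless member, so the gap is the voiceless alveolo-palatal affricate /tɕ/.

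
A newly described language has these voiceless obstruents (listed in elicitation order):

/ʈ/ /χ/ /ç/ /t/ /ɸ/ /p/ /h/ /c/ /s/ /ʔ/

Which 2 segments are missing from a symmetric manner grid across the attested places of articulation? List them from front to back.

Stop: /p/ (bilabial), /t/ (alveolar), /ʈ/ (retroflex), /c/ (palatal), /ʔ/ (glottal).
Fricative: /ɸ/ (bilabial), /s/ (alveolar), /ç/ (palatal), /χ/ (uvular), /h/ (glottal).
Gaps, from front to back: retroflex lacks fricative (/ʂ/); uvular lacks stop (/q/).

/ʂ/, /q/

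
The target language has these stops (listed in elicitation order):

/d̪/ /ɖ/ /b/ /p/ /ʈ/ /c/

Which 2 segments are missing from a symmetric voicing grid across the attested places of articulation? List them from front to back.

place of articulation  voiceless  voiced  
bilabial          p         b       
dental            —         d̪      
retroflex         ʈ         ɖ       
palatal           c         —       
Gaps, from front to back: dental lacks voiceless (/t̪/); palatal lacks voiced (/ɟ/).

/t̪/, /ɟ/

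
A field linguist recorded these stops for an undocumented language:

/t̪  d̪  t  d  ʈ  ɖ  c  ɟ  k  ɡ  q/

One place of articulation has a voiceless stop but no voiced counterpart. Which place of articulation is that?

uvular

dental: voiceless /t̪/, voiced /d̪/.
alveolar: voiceless /t/, voiced /d/.
retroflex: voiceless /ʈ/, voiced /ɖ/.
palatal: voiceless /c/, voiced /ɟ/.
velar: voiceless /k/, voiced /ɡ/.
uvular: voiceless /q/, voiced —.
Every place of articulation has a voiced member except uvular, where /ɢ/ would be expected.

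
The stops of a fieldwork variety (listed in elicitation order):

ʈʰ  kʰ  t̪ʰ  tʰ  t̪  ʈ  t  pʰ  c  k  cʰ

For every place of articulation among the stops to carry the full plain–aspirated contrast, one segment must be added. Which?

/p/

bilabial: plain —, aspirated /pʰ/.
dental: plain /t̪/, aspirated /t̪ʰ/.
alveolar: plain /t/, aspirated /tʰ/.
retroflex: plain /ʈ/, aspirated /ʈʰ/.
palatal: plain /c/, aspirated /cʰ/.
velar: plain /k/, aspirated /kʰ/.
The bilabial row has no plain member, so the gap is the plain bilabial stop /p/.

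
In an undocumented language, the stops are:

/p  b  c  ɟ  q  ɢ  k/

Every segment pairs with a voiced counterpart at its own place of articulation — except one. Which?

/k/

Bilabial: /p/ ~ /b/
Palatal: /c/ ~ /ɟ/
Uvular: /q/ ~ /ɢ/
Velar: only /k/ (voiceless); no voiced partner.
So /k/ is the unpaired segment.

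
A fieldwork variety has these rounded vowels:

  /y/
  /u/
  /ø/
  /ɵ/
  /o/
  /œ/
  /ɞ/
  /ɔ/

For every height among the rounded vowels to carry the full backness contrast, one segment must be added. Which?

Front: /y/ (high), /ø/ (high-mid), /œ/ (low-mid).
Central: /ɵ/ (high-mid), /ɞ/ (low-mid).
Back: /u/ (high), /o/ (high-mid), /ɔ/ (low-mid).
The high row has no central member, so the gap is the high central rounded vowel /ʉ/.

/ʉ/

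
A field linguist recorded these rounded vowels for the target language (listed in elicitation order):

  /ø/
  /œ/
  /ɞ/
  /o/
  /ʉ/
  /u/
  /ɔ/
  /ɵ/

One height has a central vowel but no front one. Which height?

high

Front: /ø/ (high-mid), /œ/ (low-mid).
Central: /ʉ/ (high), /ɵ/ (high-mid), /ɞ/ (low-mid).
Back: /u/ (high), /o/ (high-mid), /ɔ/ (low-mid).
Every height has a front member except high, where /y/ would be expected.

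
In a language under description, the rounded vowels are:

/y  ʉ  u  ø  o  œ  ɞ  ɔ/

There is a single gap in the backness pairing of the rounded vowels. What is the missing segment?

/ɵ/

height            front     central   back    
high              y         ʉ         u       
high-mid          ø         —         o       
low-mid           œ         ɞ         ɔ       
The high-mid row has no central member, so the gap is the high-mid central rounded vowel /ɵ/.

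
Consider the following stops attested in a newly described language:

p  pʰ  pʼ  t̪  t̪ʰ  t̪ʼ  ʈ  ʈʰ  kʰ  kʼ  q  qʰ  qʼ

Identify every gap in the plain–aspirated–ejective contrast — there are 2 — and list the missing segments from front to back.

Plain: /p/ (bilabial), /t̪/ (dental), /ʈ/ (retroflex), /q/ (uvular).
Aspirated: /pʰ/ (bilabial), /t̪ʰ/ (dental), /ʈʰ/ (retroflex), /kʰ/ (velar), /qʰ/ (uvular).
Ejective: /pʼ/ (bilabial), /t̪ʼ/ (dental), /kʼ/ (velar), /qʼ/ (uvular).
Gaps, from front to back: retroflex lacks ejective (/ʈʼ/); velar lacks plain (/k/).

/ʈʼ/, /k/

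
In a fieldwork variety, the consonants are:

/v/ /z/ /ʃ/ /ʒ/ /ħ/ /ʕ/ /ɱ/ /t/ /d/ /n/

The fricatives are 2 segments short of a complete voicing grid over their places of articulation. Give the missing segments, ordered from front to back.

/f/, /s/

labiodental: voiceless —, voiced /v/.
alveolar: voiceless —, voiced /z/.
postalveolar: voiceless /ʃ/, voiced /ʒ/.
pharyngeal: voiceless /ħ/, voiced /ʕ/.
Gaps, from front to back: labiodental lacks voiceless (/f/); alveolar lacks voiceless (/s/).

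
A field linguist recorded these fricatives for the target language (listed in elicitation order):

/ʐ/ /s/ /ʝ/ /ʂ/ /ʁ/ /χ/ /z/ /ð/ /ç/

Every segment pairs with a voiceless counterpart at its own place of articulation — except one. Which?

/ð/

Alveolar: /s/ ~ /z/
Retroflex: /ʂ/ ~ /ʐ/
Palatal: /ç/ ~ /ʝ/
Uvular: /χ/ ~ /ʁ/
Dental: only /ð/ (voiced); no voiceless partner.
So /ð/ is the unpaired segment.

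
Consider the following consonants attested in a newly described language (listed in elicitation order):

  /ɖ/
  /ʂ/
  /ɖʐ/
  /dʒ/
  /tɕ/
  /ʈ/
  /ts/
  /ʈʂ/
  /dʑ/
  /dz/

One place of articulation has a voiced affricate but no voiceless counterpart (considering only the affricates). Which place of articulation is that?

postalveolar

alveolar: voiceless /ts/, voiced /dz/.
postalveolar: voiceless —, voiced /dʒ/.
retroflex: voiceless /ʈʂ/, voiced /ɖʐ/.
alveolo-palatal: voiceless /tɕ/, voiced /dʑ/.
Every place of articulation has a voiceless member except postalveolar, where /tʃ/ would be expected.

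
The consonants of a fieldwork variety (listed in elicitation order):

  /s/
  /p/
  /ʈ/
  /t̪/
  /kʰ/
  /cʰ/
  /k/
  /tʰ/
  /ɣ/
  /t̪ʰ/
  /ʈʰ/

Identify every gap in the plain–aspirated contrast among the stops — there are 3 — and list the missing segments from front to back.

Plain: /p/ (bilabial), /t̪/ (dental), /ʈ/ (retroflex), /k/ (velar).
Aspirated: /t̪ʰ/ (dental), /tʰ/ (alveolar), /ʈʰ/ (retroflex), /cʰ/ (palatal), /kʰ/ (velar).
Gaps, from front to back: bilabial lacks aspirated (/pʰ/); alveolar lacks plain (/t/); palatal lacks plain (/c/).

/pʰ/, /t/, /c/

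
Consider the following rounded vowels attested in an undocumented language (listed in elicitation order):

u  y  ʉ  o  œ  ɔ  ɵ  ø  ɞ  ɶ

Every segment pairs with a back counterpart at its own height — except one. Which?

High: /y/ ~ /ʉ/ ~ /u/
High-mid: /ø/ ~ /ɵ/ ~ /o/
Low-mid: /œ/ ~ /ɞ/ ~ /ɔ/
Low: only /ɶ/ (front); no back partner.
So /ɶ/ is the unpaired segment.

/ɶ/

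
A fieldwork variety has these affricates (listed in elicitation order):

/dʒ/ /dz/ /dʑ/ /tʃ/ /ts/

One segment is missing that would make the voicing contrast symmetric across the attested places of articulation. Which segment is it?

/tɕ/

alveolar: voiceless /ts/, voiced /dz/.
postalveolar: voiceless /tʃ/, voiced /dʒ/.
alveolo-palatal: voiceless —, voiced /dʑ/.
The alveolo-palatal row has no voiceless member, so the gap is the voiceless alveolo-palatal affricate /tɕ/.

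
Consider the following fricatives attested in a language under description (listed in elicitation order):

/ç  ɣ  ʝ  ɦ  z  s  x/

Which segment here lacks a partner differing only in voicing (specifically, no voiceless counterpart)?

Alveolar: /s/ ~ /z/
Palatal: /ç/ ~ /ʝ/
Velar: /x/ ~ /ɣ/
Glottal: only /ɦ/ (voiced); no voiceless partner.
So /ɦ/ is the unpaired segment.

/ɦ/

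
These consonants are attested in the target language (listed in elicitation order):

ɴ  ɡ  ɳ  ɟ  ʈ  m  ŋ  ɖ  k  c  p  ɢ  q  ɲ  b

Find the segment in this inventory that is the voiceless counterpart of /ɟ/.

/ɟ/ is a voiced palatal stop.
The voiceless counterpart is a voiceless palatal stop — in this inventory, /c/.

/c/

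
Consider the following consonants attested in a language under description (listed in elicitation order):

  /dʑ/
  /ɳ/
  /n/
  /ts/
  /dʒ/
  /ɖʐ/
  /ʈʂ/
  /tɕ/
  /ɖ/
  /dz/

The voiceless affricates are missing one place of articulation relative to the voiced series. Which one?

postalveolar

alveolar: voiceless /ts/, voiced /dz/.
postalveolar: voiceless —, voiced /dʒ/.
retroflex: voiceless /ʈʂ/, voiced /ɖʐ/.
alveolo-palatal: voiceless /tɕ/, voiced /dʑ/.
Every place of articulation has a voiceless member except postalveolar, where /tʃ/ would be expected.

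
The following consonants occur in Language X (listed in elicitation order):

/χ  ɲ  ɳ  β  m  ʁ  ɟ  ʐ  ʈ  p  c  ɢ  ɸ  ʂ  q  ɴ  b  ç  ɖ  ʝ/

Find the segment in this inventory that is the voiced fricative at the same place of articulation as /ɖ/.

/ʐ/

/ɖ/ is a voiced retroflex stop.
The voiced fricative at the same place is a voiced retroflex fricative — in this inventory, /ʐ/.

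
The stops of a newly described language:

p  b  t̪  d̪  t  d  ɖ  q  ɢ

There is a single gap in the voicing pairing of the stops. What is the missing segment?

Voiceless: /p/ (bilabial), /t̪/ (dental), /t/ (alveolar), /q/ (uvular).
Voiced: /b/ (bilabial), /d̪/ (dental), /d/ (alveolar), /ɖ/ (retroflex), /ɢ/ (uvular).
The retroflex row has no voiceless member, so the gap is the voiceless retroflex stop /ʈ/.

/ʈ/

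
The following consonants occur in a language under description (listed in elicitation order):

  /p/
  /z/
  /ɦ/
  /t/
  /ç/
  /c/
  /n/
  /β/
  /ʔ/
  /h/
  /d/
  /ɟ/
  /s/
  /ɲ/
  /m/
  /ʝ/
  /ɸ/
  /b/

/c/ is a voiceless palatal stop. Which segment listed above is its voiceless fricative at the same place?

The voiceless fricative at the same place is a voiceless palatal fricative — in this inventory, /ç/.

/ç/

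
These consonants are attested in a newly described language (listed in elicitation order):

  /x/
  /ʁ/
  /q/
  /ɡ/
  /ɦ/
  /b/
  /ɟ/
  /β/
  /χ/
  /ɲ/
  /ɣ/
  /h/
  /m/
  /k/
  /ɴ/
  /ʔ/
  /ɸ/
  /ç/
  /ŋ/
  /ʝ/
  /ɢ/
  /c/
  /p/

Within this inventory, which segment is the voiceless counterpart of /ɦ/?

/ɦ/ is a voiced glottal fricative.
The voiceless counterpart is a voiceless glottal fricative — in this inventory, /h/.

/h/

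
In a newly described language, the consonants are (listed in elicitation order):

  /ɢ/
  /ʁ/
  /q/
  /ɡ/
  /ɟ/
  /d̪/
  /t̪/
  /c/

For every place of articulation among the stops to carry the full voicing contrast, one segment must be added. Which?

/k/

Voiceless: /t̪/ (dental), /c/ (palatal), /q/ (uvular).
Voiced: /d̪/ (dental), /ɟ/ (palatal), /ɡ/ (velar), /ɢ/ (uvular).
The velar row has no voiceless member, so the gap is the voiceless velar stop /k/.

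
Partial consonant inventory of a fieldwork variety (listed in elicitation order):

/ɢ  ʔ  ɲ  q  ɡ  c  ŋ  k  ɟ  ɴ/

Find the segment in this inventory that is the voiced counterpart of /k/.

/k/ is a voiceless velar stop.
The voiced counterpart is a voiced velar stop — in this inventory, /ɡ/.

/ɡ/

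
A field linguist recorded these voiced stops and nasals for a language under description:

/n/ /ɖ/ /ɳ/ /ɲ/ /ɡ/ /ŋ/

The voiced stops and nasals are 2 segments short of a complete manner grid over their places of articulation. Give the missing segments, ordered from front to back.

alveolar: oral stop —, nasal /n/.
retroflex: oral stop /ɖ/, nasal /ɳ/.
palatal: oral stop —, nasal /ɲ/.
velar: oral stop /ɡ/, nasal /ŋ/.
Gaps, from front to back: alveolar lacks oral stop (/d/); palatal lacks oral stop (/ɟ/).

/d/, /ɟ/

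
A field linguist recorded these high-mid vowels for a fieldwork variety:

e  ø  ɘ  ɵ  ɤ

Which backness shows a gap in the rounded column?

back

backness          unrounded  rounded 
front             e         ø       
central           ɘ         ɵ       
back              ɤ         —       
Every backness has a rounded member except back, where /o/ would be expected.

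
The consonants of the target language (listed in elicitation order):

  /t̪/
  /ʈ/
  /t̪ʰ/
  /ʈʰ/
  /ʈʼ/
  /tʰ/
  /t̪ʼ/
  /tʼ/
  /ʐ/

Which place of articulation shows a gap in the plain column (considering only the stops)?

alveolar

dental: plain /t̪/, aspirated /t̪ʰ/, ejective /t̪ʼ/.
alveolar: plain —, aspirated /tʰ/, ejective /tʼ/.
retroflex: plain /ʈ/, aspirated /ʈʰ/, ejective /ʈʼ/.
Every place of articulation has a plain member except alveolar, where /t/ would be expected.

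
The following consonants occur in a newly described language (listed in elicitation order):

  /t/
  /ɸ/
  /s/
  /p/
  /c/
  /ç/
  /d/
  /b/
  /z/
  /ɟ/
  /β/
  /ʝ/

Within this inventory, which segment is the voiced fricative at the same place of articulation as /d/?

/d/ is a voiced alveolar stop.
The voiced fricative at the same place is a voiced alveolar fricative — in this inventory, /z/.

/z/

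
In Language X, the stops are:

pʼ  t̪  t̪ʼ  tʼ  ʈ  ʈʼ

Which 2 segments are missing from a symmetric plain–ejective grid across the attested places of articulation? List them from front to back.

bilabial: plain —, ejective /pʼ/.
dental: plain /t̪/, ejective /t̪ʼ/.
alveolar: plain —, ejective /tʼ/.
retroflex: plain /ʈ/, ejective /ʈʼ/.
Gaps, from front to back: bilabial lacks plain (/p/); alveolar lacks plain (/t/).

/p/, /t/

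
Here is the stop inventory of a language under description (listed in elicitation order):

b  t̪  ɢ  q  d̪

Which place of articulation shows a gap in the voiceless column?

bilabial

bilabial: voiceless —, voiced /b/.
dental: voiceless /t̪/, voiced /d̪/.
uvular: voiceless /q/, voiced /ɢ/.
Every place of articulation has a voiceless member except bilabial, where /p/ would be expected.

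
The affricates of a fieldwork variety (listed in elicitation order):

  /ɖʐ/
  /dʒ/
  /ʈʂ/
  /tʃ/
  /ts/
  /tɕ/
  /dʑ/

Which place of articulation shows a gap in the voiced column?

alveolar: voiceless /ts/, voiced —.
postalveolar: voiceless /tʃ/, voiced /dʒ/.
retroflex: voiceless /ʈʂ/, voiced /ɖʐ/.
alveolo-palatal: voiceless /tɕ/, voiced /dʑ/.
Every place of articulation has a voiced member except alveolar, where /dz/ would be expected.

alveolar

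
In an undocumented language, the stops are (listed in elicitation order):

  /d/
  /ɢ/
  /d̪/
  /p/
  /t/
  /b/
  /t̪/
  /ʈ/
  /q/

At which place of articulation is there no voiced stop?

retroflex

place of articulation  voiceless  voiced  
bilabial          p         b       
dental            t̪        d̪      
alveolar          t         d       
retroflex         ʈ         —       
uvular            q         ɢ       
Every place of articulation has a voiced member except retroflex, where /ɖ/ would be expected.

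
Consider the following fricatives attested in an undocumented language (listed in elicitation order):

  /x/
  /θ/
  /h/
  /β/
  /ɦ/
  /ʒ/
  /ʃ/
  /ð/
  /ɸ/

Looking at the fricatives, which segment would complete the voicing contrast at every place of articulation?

/ɣ/

bilabial: voiceless /ɸ/, voiced /β/.
dental: voiceless /θ/, voiced /ð/.
postalveolar: voiceless /ʃ/, voiced /ʒ/.
velar: voiceless /x/, voiced —.
glottal: voiceless /h/, voiced /ɦ/.
The velar row has no voiced member, so the gap is the voiced velar fricative /ɣ/.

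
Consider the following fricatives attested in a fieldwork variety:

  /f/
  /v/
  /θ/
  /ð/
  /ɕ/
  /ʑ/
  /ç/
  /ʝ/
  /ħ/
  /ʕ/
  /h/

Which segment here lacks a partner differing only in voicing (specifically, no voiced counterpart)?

/h/

Labiodental: /f/ ~ /v/
Dental: /θ/ ~ /ð/
Alveolo-palatal: /ɕ/ ~ /ʑ/
Palatal: /ç/ ~ /ʝ/
Pharyngeal: /ħ/ ~ /ʕ/
Glottal: only /h/ (voiceless); no voiced partner.
So /h/ is the unpaired segment.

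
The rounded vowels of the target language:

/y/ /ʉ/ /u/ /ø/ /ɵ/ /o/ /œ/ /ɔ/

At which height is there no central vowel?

low-mid

high: front /y/, central /ʉ/, back /u/.
high-mid: front /ø/, central /ɵ/, back /o/.
low-mid: front /œ/, central —, back /ɔ/.
Every height has a central member except low-mid, where /ɞ/ would be expected.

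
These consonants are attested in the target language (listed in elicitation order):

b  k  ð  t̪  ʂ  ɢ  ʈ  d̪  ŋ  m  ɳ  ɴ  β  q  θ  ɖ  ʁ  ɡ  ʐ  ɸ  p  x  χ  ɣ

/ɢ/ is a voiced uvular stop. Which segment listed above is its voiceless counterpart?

The voiceless counterpart is a voiceless uvular stop — in this inventory, /q/.

/q/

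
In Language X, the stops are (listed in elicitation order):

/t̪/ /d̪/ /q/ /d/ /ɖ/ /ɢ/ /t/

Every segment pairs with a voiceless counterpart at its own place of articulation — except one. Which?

/ɖ/

Dental: /t̪/ ~ /d̪/
Alveolar: /t/ ~ /d/
Uvular: /q/ ~ /ɢ/
Retroflex: only /ɖ/ (voiced); no voiceless partner.
So /ɖ/ is the unpaired segment.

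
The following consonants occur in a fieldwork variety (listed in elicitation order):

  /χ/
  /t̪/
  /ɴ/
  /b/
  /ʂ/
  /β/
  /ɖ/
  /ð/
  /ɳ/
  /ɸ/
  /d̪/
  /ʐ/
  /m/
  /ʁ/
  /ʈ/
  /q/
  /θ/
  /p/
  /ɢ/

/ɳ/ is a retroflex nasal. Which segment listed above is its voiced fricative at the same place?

/ʐ/

The voiced fricative at the same place is a voiced retroflex fricative — in this inventory, /ʐ/.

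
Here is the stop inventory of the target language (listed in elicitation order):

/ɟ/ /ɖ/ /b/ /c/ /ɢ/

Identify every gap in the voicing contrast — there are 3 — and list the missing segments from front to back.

/p/, /ʈ/, /q/

Voiceless: /c/ (palatal).
Voiced: /b/ (bilabial), /ɖ/ (retroflex), /ɟ/ (palatal), /ɢ/ (uvular).
Gaps, from front to back: bilabial lacks voiceless (/p/); retroflex lacks voiceless (/ʈ/); uvular lacks voiceless (/q/).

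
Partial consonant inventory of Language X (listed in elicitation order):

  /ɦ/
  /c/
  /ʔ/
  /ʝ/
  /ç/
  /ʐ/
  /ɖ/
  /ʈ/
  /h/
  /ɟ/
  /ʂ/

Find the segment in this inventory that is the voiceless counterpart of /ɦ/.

/h/

/ɦ/ is a voiced glottal fricative.
The voiceless counterpart is a voiceless glottal fricative — in this inventory, /h/.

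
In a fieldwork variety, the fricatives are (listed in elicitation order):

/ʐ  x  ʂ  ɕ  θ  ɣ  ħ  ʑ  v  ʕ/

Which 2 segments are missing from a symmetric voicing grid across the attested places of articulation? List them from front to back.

Voiceless: /θ/ (dental), /ʂ/ (retroflex), /ɕ/ (alveolo-palatal), /x/ (velar), /ħ/ (pharyngeal).
Voiced: /v/ (labiodental), /ʐ/ (retroflex), /ʑ/ (alveolo-palatal), /ɣ/ (velar), /ʕ/ (pharyngeal).
Gaps, from front to back: labiodental lacks voiceless (/f/); dental lacks voiced (/ð/).

/f/, /ð/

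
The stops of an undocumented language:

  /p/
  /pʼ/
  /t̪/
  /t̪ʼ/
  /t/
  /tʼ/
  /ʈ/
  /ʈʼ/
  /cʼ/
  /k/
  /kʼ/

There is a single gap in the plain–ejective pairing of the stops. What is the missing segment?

/c/

Plain: /p/ (bilabial), /t̪/ (dental), /t/ (alveolar), /ʈ/ (retroflex), /k/ (velar).
Ejective: /pʼ/ (bilabial), /t̪ʼ/ (dental), /tʼ/ (alveolar), /ʈʼ/ (retroflex), /cʼ/ (palatal), /kʼ/ (velar).
The palatal row has no plain member, so the gap is the plain palatal stop /c/.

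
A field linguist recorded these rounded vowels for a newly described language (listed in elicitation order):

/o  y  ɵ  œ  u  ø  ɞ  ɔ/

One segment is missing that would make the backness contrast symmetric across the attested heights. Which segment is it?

height            front     central   back    
high              y         —         u       
high-mid          ø         ɵ         o       
low-mid           œ         ɞ         ɔ       
The high row has no central member, so the gap is the high central rounded vowel /ʉ/.

/ʉ/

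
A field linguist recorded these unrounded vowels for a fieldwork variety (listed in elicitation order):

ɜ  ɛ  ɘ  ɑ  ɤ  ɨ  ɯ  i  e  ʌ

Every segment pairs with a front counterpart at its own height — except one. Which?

/ɑ/

High: /i/ ~ /ɨ/ ~ /ɯ/
High-mid: /e/ ~ /ɘ/ ~ /ɤ/
Low-mid: /ɛ/ ~ /ɜ/ ~ /ʌ/
Low: only /ɑ/ (back); no front partner.
So /ɑ/ is the unpaired segment.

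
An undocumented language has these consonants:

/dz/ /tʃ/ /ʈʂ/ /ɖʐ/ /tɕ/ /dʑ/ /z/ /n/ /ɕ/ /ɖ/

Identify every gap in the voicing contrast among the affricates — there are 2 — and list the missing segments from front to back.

/ts/, /dʒ/

place of articulation  voiceless  voiced  
alveolar          —         dz      
postalveolar      tʃ        —       
retroflex         ʈʂ        ɖʐ      
alveolo-palatal   tɕ        dʑ      
Gaps, from front to back: alveolar lacks voiceless (/ts/); postalveolar lacks voiced (/dʒ/).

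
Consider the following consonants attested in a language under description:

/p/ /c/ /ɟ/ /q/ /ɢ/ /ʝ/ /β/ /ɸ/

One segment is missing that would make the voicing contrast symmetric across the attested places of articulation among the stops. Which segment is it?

/b/

Voiceless: /p/ (bilabial), /c/ (palatal), /q/ (uvular).
Voiced: /ɟ/ (palatal), /ɢ/ (uvular).
The bilabial row has no voiced member, so the gap is the voiced bilabial stop /b/.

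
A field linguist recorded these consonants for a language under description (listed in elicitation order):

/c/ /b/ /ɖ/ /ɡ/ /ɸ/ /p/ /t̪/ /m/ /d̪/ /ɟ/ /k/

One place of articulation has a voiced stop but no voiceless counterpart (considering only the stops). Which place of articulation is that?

bilabial: voiceless /p/, voiced /b/.
dental: voiceless /t̪/, voiced /d̪/.
retroflex: voiceless —, voiced /ɖ/.
palatal: voiceless /c/, voiced /ɟ/.
velar: voiceless /k/, voiced /ɡ/.
Every place of articulation has a voiceless member except retroflex, where /ʈ/ would be expected.

retroflex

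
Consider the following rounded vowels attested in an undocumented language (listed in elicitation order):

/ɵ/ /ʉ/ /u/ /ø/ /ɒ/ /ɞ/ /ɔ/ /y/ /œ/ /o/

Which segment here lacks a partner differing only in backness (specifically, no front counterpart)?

/ɒ/

High: /y/ ~ /ʉ/ ~ /u/
High-mid: /ø/ ~ /ɵ/ ~ /o/
Low-mid: /œ/ ~ /ɞ/ ~ /ɔ/
Low: only /ɒ/ (back); no front partner.
So /ɒ/ is the unpaired segment.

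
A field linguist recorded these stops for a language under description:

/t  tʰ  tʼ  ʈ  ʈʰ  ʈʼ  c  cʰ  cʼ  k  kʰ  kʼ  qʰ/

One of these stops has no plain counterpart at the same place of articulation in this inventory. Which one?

/qʰ/

Alveolar: /t/ ~ /tʰ/ ~ /tʼ/
Retroflex: /ʈ/ ~ /ʈʰ/ ~ /ʈʼ/
Palatal: /c/ ~ /cʰ/ ~ /cʼ/
Velar: /k/ ~ /kʰ/ ~ /kʼ/
Uvular: only /qʰ/ (aspirated); no plain partner.
So /qʰ/ is the unpaired segment.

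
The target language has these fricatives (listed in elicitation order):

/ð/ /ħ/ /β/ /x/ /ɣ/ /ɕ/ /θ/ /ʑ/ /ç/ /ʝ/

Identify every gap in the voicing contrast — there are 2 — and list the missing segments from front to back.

bilabial: voiceless —, voiced /β/.
dental: voiceless /θ/, voiced /ð/.
alveolo-palatal: voiceless /ɕ/, voiced /ʑ/.
palatal: voiceless /ç/, voiced /ʝ/.
velar: voiceless /x/, voiced /ɣ/.
pharyngeal: voiceless /ħ/, voiced —.
Gaps, from front to back: bilabial lacks voiceless (/ɸ/); pharyngeal lacks voiced (/ʕ/).

/ɸ/, /ʕ/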